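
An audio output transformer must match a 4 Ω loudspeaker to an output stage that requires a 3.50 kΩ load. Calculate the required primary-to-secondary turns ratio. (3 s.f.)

Z_p/Z_s = (N_p/N_s)², so N_p/N_s = √(3500/4) = √875 = 29.6.

N_p/N_s ≈ 29.6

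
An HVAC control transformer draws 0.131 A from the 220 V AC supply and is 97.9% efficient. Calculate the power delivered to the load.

P_in = V_p I_p = 220 × 0.131 = 28.820 W.
P_out = η P_in = 0.979 × 28.820 = 28.2 W.

P_out ≈ 28.2 W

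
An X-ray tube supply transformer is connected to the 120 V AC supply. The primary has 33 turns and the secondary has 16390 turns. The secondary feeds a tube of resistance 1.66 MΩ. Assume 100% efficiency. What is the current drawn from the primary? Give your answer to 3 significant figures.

V_s = V_p × N_s/N_p = 120 × 16390/33 = 59600 V.
I_s = V_s/R = 59600/(1.66×10^6) = 0.035904 A.
For an ideal transformer I_p N_p = I_s N_s, so I_p = 0.035904 × 16390/33 = 17.8 A.

I_p ≈ 17.8 A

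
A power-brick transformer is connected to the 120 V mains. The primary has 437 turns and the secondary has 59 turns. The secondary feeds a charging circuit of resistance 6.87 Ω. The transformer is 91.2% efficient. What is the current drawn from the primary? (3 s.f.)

I_p ≈ 0.349 A

V_s = 120 × 59/437 = 16.201 V.
I_s = V_s/R = 16.201/6.87 = 2.3583 A.
P_out = V_s I_s = 16.201 × 2.3583 = 38.207 W.
P_in = P_out/η = 38.207/0.912 = 41.894 W.
I_p = P_in/V_p = 41.894/120 = 0.349 A.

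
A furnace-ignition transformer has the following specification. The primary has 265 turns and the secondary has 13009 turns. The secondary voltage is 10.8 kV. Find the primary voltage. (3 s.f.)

V_p/V_s = N_p/N_s, so V_p = 10800 × 265/13009 = 220 V.

V_p ≈ 220 V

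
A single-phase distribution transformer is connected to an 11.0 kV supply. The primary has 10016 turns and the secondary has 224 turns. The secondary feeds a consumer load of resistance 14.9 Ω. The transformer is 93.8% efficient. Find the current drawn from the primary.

V_s = 11000 × 224/10016 = 246.01 V.
I_s = V_s/R = 246.01/14.9 = 16.510 A.
P_out = V_s I_s = 246.01 × 16.510 = 4061.7 W.
P_in = P_out/η = 4061.7/0.938 = 4330.2 W.
I_p = P_in/V_p = 4330.2/11000 = 0.394 A.

I_p ≈ 0.394 A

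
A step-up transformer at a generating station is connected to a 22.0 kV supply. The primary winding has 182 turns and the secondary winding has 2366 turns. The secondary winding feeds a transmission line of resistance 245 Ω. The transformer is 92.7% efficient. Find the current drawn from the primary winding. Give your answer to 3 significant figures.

I_p ≈ 16400 A

V_s = 22000 × 2366/182 = 286000 V.
I_s = V_s/R = 286000/245 = 1167.3 A.
P_out = V_s I_s = 286000 × 1167.3 = 3.3386×10^8 W.
P_in = P_out/η = 3.3386×10^8/0.927 = 3.6015×10^8 W.
I_p = P_in/V_p = 3.6015×10^8/22000 = 16400 A.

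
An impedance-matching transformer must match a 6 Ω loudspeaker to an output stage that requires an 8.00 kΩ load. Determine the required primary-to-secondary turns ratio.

N_p/N_s ≈ 36.5

Z_p/Z_s = (N_p/N_s)², so N_p/N_s = √(8000/6) = √1330 = 36.5.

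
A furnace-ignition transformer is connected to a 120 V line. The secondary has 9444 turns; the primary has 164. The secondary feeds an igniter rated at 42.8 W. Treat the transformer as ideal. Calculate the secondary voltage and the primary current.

V_s = V_p × N_s/N_p = 120 × 9444/164 = 6910.2 V.
I_s = P/V_s = 42.8/6910.2 = 0.0061937 A.
I_p = I_s × N_s/N_p = 0.0061937 × 9444/164 = 0.357 A.

V_s ≈ 6910 V, I_p ≈ 0.357 A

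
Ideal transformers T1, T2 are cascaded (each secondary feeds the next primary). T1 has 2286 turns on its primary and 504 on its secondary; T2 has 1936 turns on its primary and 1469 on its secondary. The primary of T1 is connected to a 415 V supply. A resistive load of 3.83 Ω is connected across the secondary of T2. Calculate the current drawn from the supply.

After T1: V = 415.00 × 504/2286 = 91.496 V.
After T2: V = 91.496 × 1469/1936 = 69.425 V.
I_load = 69.425/3.83 = 18.127 A, so P_out = 69.425 × 18.127 = 1258.5 W.
All ideal ⇒ P_in = P_out, so I_supply = 1258.5/415 = 3.03 A.

I_supply ≈ 3.03 A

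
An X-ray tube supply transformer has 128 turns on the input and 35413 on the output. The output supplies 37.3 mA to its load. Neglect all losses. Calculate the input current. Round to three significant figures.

For an ideal transformer I_in/I_out = N_out/N_in, so I_in = 0.0373 × 35413/128 = 10.3 A.

I_in ≈ 10.3 A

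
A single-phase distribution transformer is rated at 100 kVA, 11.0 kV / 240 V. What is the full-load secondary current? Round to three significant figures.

I_s ≈ 417 A

I_s = S/V_s = 100000/240 = 417 A.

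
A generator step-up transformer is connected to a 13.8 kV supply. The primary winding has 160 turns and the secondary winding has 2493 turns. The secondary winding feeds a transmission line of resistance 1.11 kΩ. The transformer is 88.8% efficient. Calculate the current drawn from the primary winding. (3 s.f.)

I_p ≈ 3400 A

V_s = 13800 × 2493/160 = 215020 V.
I_s = V_s/R = 215020/1110 = 193.71 A.
P_out = V_s I_s = 215020 × 193.71 = 4.1652×10^7 W.
P_in = P_out/η = 4.1652×10^7/0.888 = 4.6906×10^7 W.
I_p = P_in/V_p = 4.6906×10^7/13800 = 3400 A.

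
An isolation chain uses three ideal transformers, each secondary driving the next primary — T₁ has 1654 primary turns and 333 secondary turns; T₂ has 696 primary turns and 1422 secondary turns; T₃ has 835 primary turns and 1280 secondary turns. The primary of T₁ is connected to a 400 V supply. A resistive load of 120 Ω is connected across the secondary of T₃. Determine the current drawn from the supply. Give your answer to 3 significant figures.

After T₁: V = 400.00 × 333/1654 = 80.532 V.
After T₂: V = 80.532 × 1422/696 = 164.54 V.
After T₃: V = 164.54 × 1280/835 = 252.22 V.
I_load = 252.22/120 = 2.1018 A, so P_out = 252.22 × 2.1018 = 530.13 W.
All ideal ⇒ P_in = P_out, so I_supply = 530.13/400 = 1.33 A.

I_supply ≈ 1.33 A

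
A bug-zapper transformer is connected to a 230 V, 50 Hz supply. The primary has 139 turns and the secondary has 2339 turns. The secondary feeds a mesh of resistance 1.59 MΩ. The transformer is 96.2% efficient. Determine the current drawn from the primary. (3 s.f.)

I_p ≈ 0.0426 A

V_s = 230 × 2339/139 = 3870.3 V.
I_s = V_s/R = 3870.3/(1.59×10^6) = 0.0024341 A.
P_out = V_s I_s = 3870.3 × 0.0024341 = 9.4208 W.
P_in = P_out/η = 9.4208/0.962 = 9.7930 W.
I_p = P_in/V_p = 9.7930/230 = 0.0426 A.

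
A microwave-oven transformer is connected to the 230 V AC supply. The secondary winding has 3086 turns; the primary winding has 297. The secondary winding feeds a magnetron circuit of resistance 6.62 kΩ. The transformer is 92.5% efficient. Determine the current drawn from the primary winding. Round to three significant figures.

V_s = 230 × 3086/297 = 2389.8 V.
I_s = V_s/R = 2389.8/6620 = 0.36100 A.
P_out = V_s I_s = 2389.8 × 0.36100 = 862.73 W.
P_in = P_out/η = 862.73/0.925 = 932.68 W.
I_p = P_in/V_p = 932.68/230 = 4.06 A.

I_p ≈ 4.06 A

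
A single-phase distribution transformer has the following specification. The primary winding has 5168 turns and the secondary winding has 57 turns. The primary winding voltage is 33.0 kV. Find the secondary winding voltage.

V_s ≈ 364 V

V_s/V_p = N_s/N_p, so V_s = 33000 × 57/5168 = 364 V.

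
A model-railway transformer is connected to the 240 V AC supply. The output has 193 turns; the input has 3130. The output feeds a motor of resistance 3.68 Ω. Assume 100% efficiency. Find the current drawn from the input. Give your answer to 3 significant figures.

V_out = V_in × N_out/N_in = 240 × 193/3130 = 14.799 V.
I_out = V_out/R = 14.799/3.68 = 4.0214 A.
For an ideal transformer I_in N_in = I_out N_out, so I_in = 4.0214 × 193/3130 = 0.248 A.

I_in ≈ 0.248 A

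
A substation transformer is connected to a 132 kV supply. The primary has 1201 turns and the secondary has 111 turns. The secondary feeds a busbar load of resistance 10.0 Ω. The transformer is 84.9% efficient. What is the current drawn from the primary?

I_p ≈ 133 A

V_s = 132000 × 111/1201 = 12200 V.
I_s = V_s/R = 12200/10.0 = 1220.0 A.
P_out = V_s I_s = 12200 × 1220.0 = 1.4884×10^7 W.
P_in = P_out/η = 1.4884×10^7/0.849 = 1.7531×10^7 W.
I_p = P_in/V_p = 1.7531×10^7/132000 = 133 A.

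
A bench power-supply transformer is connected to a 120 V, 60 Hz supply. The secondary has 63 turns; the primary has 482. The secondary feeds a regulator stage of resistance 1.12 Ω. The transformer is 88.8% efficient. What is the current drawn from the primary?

V_s = 120 × 63/482 = 15.685 V.
I_s = V_s/R = 15.685/1.12 = 14.004 A.
P_out = V_s I_s = 15.685 × 14.004 = 219.65 W.
P_in = P_out/η = 219.65/0.888 = 247.35 W.
I_p = P_in/V_p = 247.35/120 = 2.06 A.

I_p ≈ 2.06 A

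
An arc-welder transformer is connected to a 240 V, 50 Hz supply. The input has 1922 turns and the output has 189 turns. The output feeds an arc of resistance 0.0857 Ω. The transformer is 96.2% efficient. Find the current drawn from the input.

I_in ≈ 28.1 A

V_out = 240 × 189/1922 = 23.600 V.
I_out = V_out/R = 23.600/0.0857 = 275.38 A.
P_out = V_out I_out = 23.600 × 275.38 = 6499.2 W.
P_in = P_out/η = 6499.2/0.962 = 6755.9 W.
I_in = P_in/V_in = 6755.9/240 = 28.1 A.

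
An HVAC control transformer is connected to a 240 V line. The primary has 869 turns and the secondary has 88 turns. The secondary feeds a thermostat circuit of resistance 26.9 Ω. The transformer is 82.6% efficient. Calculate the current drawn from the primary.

I_p ≈ 0.111 A

V_s = 240 × 88/869 = 24.304 V.
I_s = V_s/R = 24.304/26.9 = 0.90349 A.
P_out = V_s I_s = 24.304 × 0.90349 = 21.958 W.
P_in = P_out/η = 21.958/0.826 = 26.584 W.
I_p = P_in/V_p = 26.584/240 = 0.111 A.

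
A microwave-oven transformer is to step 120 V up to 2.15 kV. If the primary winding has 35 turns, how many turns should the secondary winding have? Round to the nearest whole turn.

N_s = 627 turns

N_s/N_p = V_s/V_p, so N_s = 35 × 2150/120 = 627.1 ≈ 627 turns.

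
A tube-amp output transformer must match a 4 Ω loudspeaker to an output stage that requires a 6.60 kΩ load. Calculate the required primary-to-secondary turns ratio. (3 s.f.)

N_p/N_s ≈ 40.6

Z_p/Z_s = (N_p/N_s)², so N_p/N_s = √(6600/4) = √1650 = 40.6.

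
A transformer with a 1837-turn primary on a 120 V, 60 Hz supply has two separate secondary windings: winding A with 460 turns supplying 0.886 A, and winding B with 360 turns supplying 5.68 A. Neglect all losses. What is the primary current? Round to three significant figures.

V_A = 120 × 460/1837 = 30.049 V; V_B = 120 × 360/1837 = 23.517 V.
P_out = V_A I_A + V_B I_B = 30.049×0.886 + 23.517×5.68 = 26.623 + 133.57 = 160.20 W.
Ideal ⇒ P_in = P_out, so I_p = P_out/V_p = 160.20/120 = 1.33 A.

I_p ≈ 1.33 A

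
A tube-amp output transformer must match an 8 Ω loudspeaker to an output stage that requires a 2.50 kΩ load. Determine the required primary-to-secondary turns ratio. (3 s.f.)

Z_p/Z_s = (N_p/N_s)², so N_p/N_s = √(2500/8) = √312 = 17.7.

N_p/N_s ≈ 17.7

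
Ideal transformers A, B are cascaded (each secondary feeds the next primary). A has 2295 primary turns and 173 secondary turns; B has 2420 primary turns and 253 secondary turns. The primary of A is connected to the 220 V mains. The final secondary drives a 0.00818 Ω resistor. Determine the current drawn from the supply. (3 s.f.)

I_supply ≈ 1.67 A

Secondary of A: V = 220.00 × 173/2295 = 16.584 V.
Secondary of B: V = 16.584 × 253/2420 = 1.7338 V.
I_load = 1.7338/0.00818 = 211.95 A, so P_out = 1.7338 × 211.95 = 367.48 W.
All ideal ⇒ P_in = P_out, so I_supply = 367.48/220 = 1.67 A.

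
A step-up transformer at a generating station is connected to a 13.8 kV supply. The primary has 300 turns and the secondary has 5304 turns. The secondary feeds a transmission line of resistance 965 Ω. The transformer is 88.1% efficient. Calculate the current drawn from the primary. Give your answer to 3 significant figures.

V_s = 13800 × 5304/300 = 243980 V.
I_s = V_s/R = 243980/965 = 252.83 A.
P_out = V_s I_s = 243980 × 252.83 = 6.1687×10^7 W.
P_in = P_out/η = 6.1687×10^7/0.881 = 7.0020×10^7 W.
I_p = P_in/V_p = 7.0020×10^7/13800 = 5070 A.

I_p ≈ 5070 A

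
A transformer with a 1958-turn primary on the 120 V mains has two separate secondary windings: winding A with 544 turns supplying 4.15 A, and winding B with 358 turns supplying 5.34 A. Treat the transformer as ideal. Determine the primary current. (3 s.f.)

V_A = 120 × 544/1958 = 33.340 V; V_B = 120 × 358/1958 = 21.941 V.
P_out = V_A I_A + V_B I_B = 33.340×4.15 + 21.941×5.34 = 138.36 + 117.16 = 255.53 W.
Ideal ⇒ P_in = P_out, so I_p = P_out/V_p = 255.53/120 = 2.13 A.

I_p ≈ 2.13 A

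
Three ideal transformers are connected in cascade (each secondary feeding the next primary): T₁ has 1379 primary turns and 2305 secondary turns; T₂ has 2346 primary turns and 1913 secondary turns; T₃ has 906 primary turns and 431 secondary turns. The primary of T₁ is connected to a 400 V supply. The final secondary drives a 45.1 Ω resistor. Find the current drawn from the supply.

Secondary of T₁: V = 400.00 × 2305/1379 = 668.60 V.
Secondary of T₂: V = 668.60 × 1913/2346 = 545.20 V.
Secondary of T₃: V = 545.20 × 431/906 = 259.36 V.
I_load = 259.36/45.1 = 5.7508 A, so P_out = 259.36 × 5.7508 = 1491.5 W.
All ideal ⇒ P_in = P_out, so I_supply = 1491.5/400 = 3.73 A.

I_supply ≈ 3.73 A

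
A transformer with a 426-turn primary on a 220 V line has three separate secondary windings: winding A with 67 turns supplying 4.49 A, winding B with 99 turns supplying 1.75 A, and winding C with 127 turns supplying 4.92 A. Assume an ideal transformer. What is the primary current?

V_A = 220 × 67/426 = 34.601 V; V_B = 220 × 99/426 = 51.127 V; V_C = 220 × 127/426 = 65.587 V.
P_out = V_A I_A + V_B I_B + V_C I_C = 34.601×4.49 + 51.127×1.75 + 65.587×4.92 = 155.36 + 89.472 + 322.69 = 567.52 W.
Ideal ⇒ P_in = P_out, so I_p = P_out/V_p = 567.52/220 = 2.58 A.

I_p ≈ 2.58 A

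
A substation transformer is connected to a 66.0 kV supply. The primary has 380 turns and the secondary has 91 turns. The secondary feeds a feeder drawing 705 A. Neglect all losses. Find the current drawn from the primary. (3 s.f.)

For an ideal transformer I_p N_p = I_s N_s, so I_p = 705 × 91/380 = 169 A.

I_p ≈ 169 A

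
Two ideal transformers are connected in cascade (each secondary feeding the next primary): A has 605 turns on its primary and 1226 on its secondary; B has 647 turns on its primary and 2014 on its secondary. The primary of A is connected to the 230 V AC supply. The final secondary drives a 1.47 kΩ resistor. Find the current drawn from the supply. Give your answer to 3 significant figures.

I_supply ≈ 6.23 A

After A: V = 230.00 × 1226/605 = 466.08 V.
After B: V = 466.08 × 2014/647 = 1450.8 V.
I_load = 1450.8/1470 = 0.98696 A, so P_out = 1450.8 × 0.98696 = 1431.9 W.
All ideal ⇒ P_in = P_out, so I_supply = 1431.9/230 = 6.23 A.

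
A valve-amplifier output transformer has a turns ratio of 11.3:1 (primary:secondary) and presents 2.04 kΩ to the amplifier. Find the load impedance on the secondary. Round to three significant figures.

Z_s = Z_p/(N_p/N_s)² = 2040/11.3² = 16.0 Ω.

Z_s ≈ 16.0 Ω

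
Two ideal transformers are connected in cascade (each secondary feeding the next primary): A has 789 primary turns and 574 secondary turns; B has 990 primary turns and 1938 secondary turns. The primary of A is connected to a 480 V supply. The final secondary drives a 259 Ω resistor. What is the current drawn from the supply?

After A: V = 480.00 × 574/789 = 349.20 V.
After B: V = 349.20 × 1938/990 = 683.59 V.
I_load = 683.59/259 = 2.6393 A, so P_out = 683.59 × 2.6393 = 1804.2 W.
All ideal ⇒ P_in = P_out, so I_supply = 1804.2/480 = 3.76 A.

I_supply ≈ 3.76 A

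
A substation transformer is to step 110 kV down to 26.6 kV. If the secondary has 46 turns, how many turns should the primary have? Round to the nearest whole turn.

N_p = 190 turns

N_p/N_s = V_p/V_s, so N_p = 46 × 110000/26600 = 190.2 ≈ 190 turns.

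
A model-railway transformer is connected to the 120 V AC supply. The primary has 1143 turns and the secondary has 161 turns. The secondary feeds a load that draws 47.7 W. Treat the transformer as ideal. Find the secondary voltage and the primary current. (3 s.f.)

V_s = V_p × N_s/N_p = 120 × 161/1143 = 16.903 V.
I_s = P/V_s = 47.7/16.903 = 2.8220 A.
I_p = I_s × N_s/N_p = 2.8220 × 161/1143 = 0.397 A.

V_s ≈ 16.9 V, I_p ≈ 0.397 A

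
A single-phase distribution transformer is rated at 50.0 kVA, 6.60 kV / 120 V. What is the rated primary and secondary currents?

I_p ≈ 7.58 A, I_s ≈ 417 A

I_p = S/V_p = 50000/6600 = 7.58 A.
I_s = S/V_s = 50000/120 = 417 A.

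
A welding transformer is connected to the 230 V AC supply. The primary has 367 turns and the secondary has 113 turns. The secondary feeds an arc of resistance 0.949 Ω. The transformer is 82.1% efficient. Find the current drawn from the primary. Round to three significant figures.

I_p ≈ 28.0 A

V_s = 230 × 113/367 = 70.817 V.
I_s = V_s/R = 70.817/0.949 = 74.623 A.
P_out = V_s I_s = 70.817 × 74.623 = 5284.6 W.
P_in = P_out/η = 5284.6/0.821 = 6436.8 W.
I_p = P_in/V_p = 6436.8/230 = 28.0 A.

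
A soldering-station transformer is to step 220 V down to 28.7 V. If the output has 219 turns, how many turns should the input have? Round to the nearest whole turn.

N_in/N_out = V_in/V_out, so N_in = 219 × 220/28.7 = 1678.7 ≈ 1679 turns.

N_in = 1679 turns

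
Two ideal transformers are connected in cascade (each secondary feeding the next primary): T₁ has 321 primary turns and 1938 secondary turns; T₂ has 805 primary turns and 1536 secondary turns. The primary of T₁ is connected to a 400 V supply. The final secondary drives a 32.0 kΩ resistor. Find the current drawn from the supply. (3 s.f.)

I_supply ≈ 1.66 A

After T₁: V = 400.00 × 1938/321 = 2415.0 V.
After T₂: V = 2415.0 × 1536/805 = 4607.9 V.
I_load = 4607.9/32000 = 0.14400 A, so P_out = 4607.9 × 0.14400 = 663.53 W.
All ideal ⇒ P_in = P_out, so I_supply = 663.53/400 = 1.66 A.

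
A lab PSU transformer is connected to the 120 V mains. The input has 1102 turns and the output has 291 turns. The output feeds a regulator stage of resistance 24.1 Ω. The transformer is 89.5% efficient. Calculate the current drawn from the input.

I_in ≈ 0.388 A

V_out = 120 × 291/1102 = 31.688 V.
I_out = V_out/R = 31.688/24.1 = 1.3148 A.
P_out = V_out I_out = 31.688 × 1.3148 = 41.665 W.
P_in = P_out/η = 41.665/0.895 = 46.553 W.
I_in = P_in/V_in = 46.553/120 = 0.388 A.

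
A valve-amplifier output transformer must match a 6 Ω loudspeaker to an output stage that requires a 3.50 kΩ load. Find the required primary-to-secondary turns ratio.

Z_p/Z_s = (N_p/N_s)², so N_p/N_s = √(3500/6) = √583 = 24.2.

N_p/N_s ≈ 24.2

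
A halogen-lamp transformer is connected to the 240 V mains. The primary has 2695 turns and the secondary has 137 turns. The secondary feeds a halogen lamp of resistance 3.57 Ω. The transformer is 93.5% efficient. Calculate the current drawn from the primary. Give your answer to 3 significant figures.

I_p ≈ 0.186 A

V_s = 240 × 137/2695 = 12.200 V.
I_s = V_s/R = 12.200/3.57 = 3.4175 A.
P_out = V_s I_s = 12.200 × 3.4175 = 41.694 W.
P_in = P_out/η = 41.694/0.935 = 44.593 W.
I_p = P_in/V_p = 44.593/240 = 0.186 A.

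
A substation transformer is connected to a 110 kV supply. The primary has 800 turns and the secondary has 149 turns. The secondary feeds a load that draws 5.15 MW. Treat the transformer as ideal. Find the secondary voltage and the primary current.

V_s = V_p × N_s/N_p = 110000 × 149/800 = 20488 V.
I_s = P/V_s = 5.15×10^6/20488 = 251.37 A.
I_p = I_s × N_s/N_p = 251.37 × 149/800 = 46.8 A.

V_s ≈ 20500 V, I_p ≈ 46.8 A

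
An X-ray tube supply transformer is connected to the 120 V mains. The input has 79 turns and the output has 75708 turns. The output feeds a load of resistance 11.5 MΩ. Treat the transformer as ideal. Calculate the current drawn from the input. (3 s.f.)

V_out = V_in × N_out/N_in = 120 × 75708/79 = 115000 V.
I_out = V_out/R = 115000/(1.15×10^7) = 0.010000 A.
For an ideal transformer I_in N_in = I_out N_out, so I_in = 0.010000 × 75708/79 = 9.58 A.

I_in ≈ 9.58 A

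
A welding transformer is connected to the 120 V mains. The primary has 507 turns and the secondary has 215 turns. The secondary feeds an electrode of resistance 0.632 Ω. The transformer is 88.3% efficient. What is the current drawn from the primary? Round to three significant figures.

V_s = 120 × 215/507 = 50.888 V.
I_s = V_s/R = 50.888/0.632 = 80.518 A.
P_out = V_s I_s = 50.888 × 80.518 = 4097.4 W.
P_in = P_out/η = 4097.4/0.883 = 4640.3 W.
I_p = P_in/V_p = 4640.3/120 = 38.7 A.

I_p ≈ 38.7 A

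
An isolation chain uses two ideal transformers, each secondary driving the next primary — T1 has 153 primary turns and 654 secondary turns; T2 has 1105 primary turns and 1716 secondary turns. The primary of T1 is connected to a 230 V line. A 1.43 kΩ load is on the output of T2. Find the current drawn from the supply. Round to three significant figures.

I_supply ≈ 7.09 A

After T1: V = 230.00 × 654/153 = 983.14 V.
After T2: V = 983.14 × 1716/1105 = 1526.8 V.
I_load = 1526.8/1430 = 1.0677 A, so P_out = 1526.8 × 1.0677 = 1630.1 W.
All ideal ⇒ P_in = P_out, so I_supply = 1630.1/230 = 7.09 A.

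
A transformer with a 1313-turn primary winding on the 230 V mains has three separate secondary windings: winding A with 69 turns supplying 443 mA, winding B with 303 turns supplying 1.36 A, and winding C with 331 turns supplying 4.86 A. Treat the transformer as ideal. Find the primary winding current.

I_p ≈ 1.56 A

V_A = 230 × 69/1313 = 12.087 V; V_B = 230 × 303/1313 = 53.077 V; V_C = 230 × 331/1313 = 57.982 V.
P_out = V_A I_A + V_B I_B + V_C I_C = 12.087×0.443 + 53.077×1.36 + 57.982×4.86 = 5.3545 + 72.185 + 281.79 = 359.33 W.
Ideal ⇒ P_in = P_out, so I_p = P_out/V_p = 359.33/230 = 1.56 A.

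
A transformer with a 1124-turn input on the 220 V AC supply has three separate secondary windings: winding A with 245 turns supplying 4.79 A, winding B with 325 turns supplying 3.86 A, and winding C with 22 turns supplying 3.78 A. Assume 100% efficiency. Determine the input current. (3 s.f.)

I_in ≈ 2.23 A

V_A = 220 × 245/1124 = 47.954 V; V_B = 220 × 325/1124 = 63.612 V; V_C = 220 × 22/1124 = 4.3060 V.
P_out = V_A I_A + V_B I_B + V_C I_C = 47.954×4.79 + 63.612×3.86 + 4.3060×3.78 = 229.70 + 245.54 + 16.277 = 491.52 W.
Ideal ⇒ P_in = P_out, so I_in = P_out/V_in = 491.52/220 = 2.23 A.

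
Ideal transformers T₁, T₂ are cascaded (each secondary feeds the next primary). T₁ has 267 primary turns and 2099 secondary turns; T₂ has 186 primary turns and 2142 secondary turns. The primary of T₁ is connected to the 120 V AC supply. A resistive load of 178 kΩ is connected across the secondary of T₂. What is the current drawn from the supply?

I_supply ≈ 5.53 A

Secondary of T₁: V = 120.00 × 2099/267 = 943.37 V.
Secondary of T₂: V = 943.37 × 2142/186 = 10864 V.
I_load = 10864/178000 = 0.061034 A, so P_out = 10864 × 0.061034 = 663.07 W.
All ideal ⇒ P_in = P_out, so I_supply = 663.07/120 = 5.53 A.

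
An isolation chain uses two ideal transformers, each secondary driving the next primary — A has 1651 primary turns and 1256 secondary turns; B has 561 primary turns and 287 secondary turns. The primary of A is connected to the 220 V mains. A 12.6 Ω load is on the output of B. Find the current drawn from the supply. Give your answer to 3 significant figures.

I_supply ≈ 2.64 A

Secondary of A: V = 220.00 × 1256/1651 = 167.37 V.
Secondary of B: V = 167.37 × 287/561 = 85.622 V.
I_load = 85.622/12.6 = 6.7954 A, so P_out = 85.622 × 6.7954 = 581.83 W.
All ideal ⇒ P_in = P_out, so I_supply = 581.83/220 = 2.64 A.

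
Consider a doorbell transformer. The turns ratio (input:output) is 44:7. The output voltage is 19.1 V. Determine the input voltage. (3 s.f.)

V_in ≈ 120 V

V_in/V_out = N_in/N_out, so V_in = 19.1 × 44/7 = 120 V.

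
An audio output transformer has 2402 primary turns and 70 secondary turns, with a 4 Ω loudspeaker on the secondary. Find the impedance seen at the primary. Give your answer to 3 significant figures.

Z_p = (N_p/N_s)² × Z_s = (2402/70)² × 4 = 4710 Ω.

Z_p ≈ 4710 Ω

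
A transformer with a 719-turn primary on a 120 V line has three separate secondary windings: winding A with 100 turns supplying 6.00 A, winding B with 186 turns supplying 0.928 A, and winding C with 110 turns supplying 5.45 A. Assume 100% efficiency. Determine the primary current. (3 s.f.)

V_A = 120 × 100/719 = 16.690 V; V_B = 120 × 186/719 = 31.043 V; V_C = 120 × 110/719 = 18.359 V.
P_out = V_A I_A + V_B I_B + V_C I_C = 16.690×6.00 + 31.043×0.928 + 18.359×5.45 = 100.14 + 28.808 + 100.06 = 229.00 W.
Ideal ⇒ P_in = P_out, so I_p = P_out/V_p = 229.00/120 = 1.91 A.

I_p ≈ 1.91 A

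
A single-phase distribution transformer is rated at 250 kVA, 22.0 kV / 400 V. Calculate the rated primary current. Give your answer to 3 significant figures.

I_p ≈ 11.4 A

I_p = S/V_p = 250000/22000 = 11.4 A.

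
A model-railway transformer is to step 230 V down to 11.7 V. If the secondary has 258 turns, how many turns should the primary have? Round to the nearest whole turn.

N_p = 5072 turns

N_p/N_s = V_p/V_s, so N_p = 258 × 230/11.7 = 5071.8 ≈ 5072 turns.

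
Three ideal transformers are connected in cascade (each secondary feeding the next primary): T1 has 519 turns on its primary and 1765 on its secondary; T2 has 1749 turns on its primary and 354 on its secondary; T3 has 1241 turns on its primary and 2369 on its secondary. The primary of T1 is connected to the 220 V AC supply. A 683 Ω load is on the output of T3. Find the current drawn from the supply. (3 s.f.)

After T1: V = 220.00 × 1765/519 = 748.17 V.
After T2: V = 748.17 × 354/1749 = 151.43 V.
After T3: V = 151.43 × 2369/1241 = 289.07 V.
I_load = 289.07/683 = 0.42324 A, so P_out = 289.07 × 0.42324 = 122.35 W.
All ideal ⇒ P_in = P_out, so I_supply = 122.35/220 = 0.556 A.

I_supply ≈ 0.556 A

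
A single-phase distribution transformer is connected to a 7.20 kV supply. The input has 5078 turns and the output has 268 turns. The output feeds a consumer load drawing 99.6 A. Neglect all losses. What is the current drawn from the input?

For an ideal transformer I_in N_in = I_out N_out, so I_in = 99.6 × 268/5078 = 5.26 A.

I_in ≈ 5.26 A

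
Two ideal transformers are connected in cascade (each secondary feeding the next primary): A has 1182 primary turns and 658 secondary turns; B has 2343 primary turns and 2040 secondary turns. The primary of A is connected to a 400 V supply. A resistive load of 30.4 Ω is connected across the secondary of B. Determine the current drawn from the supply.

I_supply ≈ 3.09 A

Secondary of A: V = 400.00 × 658/1182 = 222.67 V.
Secondary of B: V = 222.67 × 2040/2343 = 193.88 V.
I_load = 193.88/30.4 = 6.3775 A, so P_out = 193.88 × 6.3775 = 1236.5 W.
All ideal ⇒ P_in = P_out, so I_supply = 1236.5/400 = 3.09 A.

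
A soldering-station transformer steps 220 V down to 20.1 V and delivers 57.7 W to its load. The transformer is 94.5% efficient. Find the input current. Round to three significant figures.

P_in = P_out/η = 57.7/0.945 = 61.058 W.
I_in = P_in/V_in = 61.058/220 = 0.278 A.

I_in ≈ 0.278 A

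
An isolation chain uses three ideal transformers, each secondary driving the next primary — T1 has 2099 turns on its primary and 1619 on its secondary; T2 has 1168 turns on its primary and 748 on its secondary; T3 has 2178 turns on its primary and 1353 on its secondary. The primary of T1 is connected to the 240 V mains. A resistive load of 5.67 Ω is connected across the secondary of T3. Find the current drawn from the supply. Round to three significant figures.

After T1: V = 240.00 × 1619/2099 = 185.12 V.
After T2: V = 185.12 × 748/1168 = 118.55 V.
After T3: V = 118.55 × 1353/2178 = 73.645 V.
I_load = 73.645/5.67 = 12.989 A, so P_out = 73.645 × 12.989 = 956.55 W.
All ideal ⇒ P_in = P_out, so I_supply = 956.55/240 = 3.99 A.

I_supply ≈ 3.99 A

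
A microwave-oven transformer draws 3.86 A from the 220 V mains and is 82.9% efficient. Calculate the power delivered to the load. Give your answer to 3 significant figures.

P_out ≈ 704 W

P_in = V_p I_p = 220 × 3.86 = 849.20 W.
P_out = η P_in = 0.829 × 849.20 = 704 W.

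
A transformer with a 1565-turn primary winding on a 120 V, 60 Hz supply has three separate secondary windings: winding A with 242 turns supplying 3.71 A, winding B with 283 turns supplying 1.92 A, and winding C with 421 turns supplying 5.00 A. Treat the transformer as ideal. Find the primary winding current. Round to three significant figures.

V_A = 120 × 242/1565 = 18.556 V; V_B = 120 × 283/1565 = 21.700 V; V_C = 120 × 421/1565 = 32.281 V.
P_out = V_A I_A + V_B I_B + V_C I_C = 18.556×3.71 + 21.700×1.92 + 32.281×5.00 = 68.842 + 41.663 + 161.41 = 271.91 W.
Ideal ⇒ P_in = P_out, so I_p = P_out/V_p = 271.91/120 = 2.27 A.

I_p ≈ 2.27 A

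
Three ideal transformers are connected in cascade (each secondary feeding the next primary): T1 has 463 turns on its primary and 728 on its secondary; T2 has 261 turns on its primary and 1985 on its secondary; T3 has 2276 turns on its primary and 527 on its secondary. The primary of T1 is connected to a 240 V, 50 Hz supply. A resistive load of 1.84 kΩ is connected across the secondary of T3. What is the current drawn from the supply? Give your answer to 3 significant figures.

After T1: V = 240.00 × 728/463 = 377.37 V.
After T2: V = 377.37 × 1985/261 = 2870.0 V.
After T3: V = 2870.0 × 527/2276 = 664.54 V.
I_load = 664.54/1840 = 0.36116 A, so P_out = 664.54 × 0.36116 = 240.01 W.
All ideal ⇒ P_in = P_out, so I_supply = 240.01/240 = 1.00 A.

I_supply ≈ 1.00 A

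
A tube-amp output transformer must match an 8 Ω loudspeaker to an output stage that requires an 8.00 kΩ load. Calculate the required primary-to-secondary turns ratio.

N_p/N_s ≈ 31.6

Z_p/Z_s = (N_p/N_s)², so N_p/N_s = √(8000/8) = √1000 = 31.6.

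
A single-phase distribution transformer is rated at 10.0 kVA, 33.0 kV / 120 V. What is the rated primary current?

I_p ≈ 0.303 A

I_p = S/V_p = 10000/33000 = 0.303 A.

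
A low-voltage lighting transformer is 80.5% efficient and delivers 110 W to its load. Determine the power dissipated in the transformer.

P_loss ≈ 26.6 W

P_in = P_out/η = 110/0.805 = 136.646 W.
P_loss = P_in − P_out = 136.646 − 110 = 26.6 W.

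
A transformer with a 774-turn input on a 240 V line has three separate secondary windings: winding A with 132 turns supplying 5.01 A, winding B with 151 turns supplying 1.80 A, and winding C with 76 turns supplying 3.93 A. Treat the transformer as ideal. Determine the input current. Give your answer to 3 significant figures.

I_in ≈ 1.59 A

V_A = 240 × 132/774 = 40.930 V; V_B = 240 × 151/774 = 46.822 V; V_C = 240 × 76/774 = 23.566 V.
P_out = V_A I_A + V_B I_B + V_C I_C = 40.930×5.01 + 46.822×1.80 + 23.566×3.93 = 205.06 + 84.279 + 92.614 = 381.95 W.
Ideal ⇒ P_in = P_out, so I_in = P_out/V_in = 381.95/240 = 1.59 A.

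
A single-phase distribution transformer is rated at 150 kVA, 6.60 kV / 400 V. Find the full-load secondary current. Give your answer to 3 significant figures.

I_s ≈ 375 A

I_s = S/V_s = 150000/400 = 375 A.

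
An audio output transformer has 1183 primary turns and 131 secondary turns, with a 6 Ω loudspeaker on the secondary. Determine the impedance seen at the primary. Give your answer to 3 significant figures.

Z_p ≈ 489 Ω

Z_p = (N_p/N_s)² × Z_s = (1183/131)² × 6 = 489 Ω.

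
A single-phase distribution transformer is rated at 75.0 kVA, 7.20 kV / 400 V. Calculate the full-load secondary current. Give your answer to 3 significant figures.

I_s = S/V_s = 75000/400 = 188 A.

I_s ≈ 188 A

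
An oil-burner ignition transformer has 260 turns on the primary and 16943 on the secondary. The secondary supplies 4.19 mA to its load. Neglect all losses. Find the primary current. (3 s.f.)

I_p ≈ 0.273 A

For an ideal transformer I_p/I_s = N_s/N_p, so I_p = 0.00419 × 16943/260 = 0.273 A.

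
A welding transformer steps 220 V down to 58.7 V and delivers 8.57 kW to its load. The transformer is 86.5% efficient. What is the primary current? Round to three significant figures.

I_p ≈ 45.0 A

P_in = P_out/η = 8570/0.865 = 9907.5 W.
I_p = P_in/V_p = 9907.5/220 = 45.0 A.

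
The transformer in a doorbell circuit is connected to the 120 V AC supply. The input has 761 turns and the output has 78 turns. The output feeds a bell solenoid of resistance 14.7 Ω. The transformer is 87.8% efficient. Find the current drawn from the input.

I_in ≈ 0.0977 A

V_out = 120 × 78/761 = 12.300 V.
I_out = V_out/R = 12.300/14.7 = 0.83671 A.
P_out = V_out I_out = 12.300 × 0.83671 = 10.291 W.
P_in = P_out/η = 10.291/0.878 = 11.721 W.
I_in = P_in/V_in = 11.721/120 = 0.0977 A.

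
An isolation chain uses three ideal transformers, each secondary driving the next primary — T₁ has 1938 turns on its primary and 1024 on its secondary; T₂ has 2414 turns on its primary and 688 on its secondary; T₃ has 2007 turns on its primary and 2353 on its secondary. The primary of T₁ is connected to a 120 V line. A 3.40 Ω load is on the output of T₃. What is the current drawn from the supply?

I_supply ≈ 1.10 A

Secondary of T₁: V = 120.00 × 1024/1938 = 63.406 V.
Secondary of T₂: V = 63.406 × 688/2414 = 18.071 V.
Secondary of T₃: V = 18.071 × 2353/2007 = 21.186 V.
I_load = 21.186/3.40 = 6.2312 A, so P_out = 21.186 × 6.2312 = 132.02 W.
All ideal ⇒ P_in = P_out, so I_supply = 132.02/120 = 1.10 A.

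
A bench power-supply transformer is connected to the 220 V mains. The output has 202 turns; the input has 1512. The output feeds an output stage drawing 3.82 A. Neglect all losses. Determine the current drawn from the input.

I_in ≈ 0.510 A

For an ideal transformer I_in N_in = I_out N_out, so I_in = 3.82 × 202/1512 = 0.510 A.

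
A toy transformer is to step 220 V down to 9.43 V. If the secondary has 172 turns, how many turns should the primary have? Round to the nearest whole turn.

N_p = 4013 turns

N_p/N_s = V_p/V_s, so N_p = 172 × 220/9.43 = 4012.7 ≈ 4013 turns.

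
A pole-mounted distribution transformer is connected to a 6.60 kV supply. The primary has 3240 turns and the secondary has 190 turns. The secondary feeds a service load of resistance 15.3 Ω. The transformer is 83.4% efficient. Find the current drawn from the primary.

I_p ≈ 1.78 A

V_s = 6600 × 190/3240 = 387.04 V.
I_s = V_s/R = 387.04/15.3 = 25.297 A.
P_out = V_s I_s = 387.04 × 25.297 = 9790.7 W.
P_in = P_out/η = 9790.7/0.834 = 11739 W.
I_p = P_in/V_p = 11739/6600 = 1.78 A.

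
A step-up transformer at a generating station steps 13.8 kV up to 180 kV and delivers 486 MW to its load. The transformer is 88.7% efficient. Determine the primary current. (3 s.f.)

P_in = P_out/η = 4.86×10^8/0.887 = 5.4791×10^8 W.
I_p = P_in/V_p = 5.4791×10^8/13800 = 39700 A.

I_p ≈ 39700 A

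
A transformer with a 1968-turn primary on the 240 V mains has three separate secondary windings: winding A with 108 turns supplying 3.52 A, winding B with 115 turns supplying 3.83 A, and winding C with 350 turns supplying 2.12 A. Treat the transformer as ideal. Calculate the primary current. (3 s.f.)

I_p ≈ 0.794 A

V_A = 240 × 108/1968 = 13.171 V; V_B = 240 × 115/1968 = 14.024 V; V_C = 240 × 350/1968 = 42.683 V.
P_out = V_A I_A + V_B I_B + V_C I_C = 13.171×3.52 + 14.024×3.83 + 42.683×2.12 = 46.361 + 53.713 + 90.488 = 190.56 W.
Ideal ⇒ P_in = P_out, so I_p = P_out/V_p = 190.56/240 = 0.794 A.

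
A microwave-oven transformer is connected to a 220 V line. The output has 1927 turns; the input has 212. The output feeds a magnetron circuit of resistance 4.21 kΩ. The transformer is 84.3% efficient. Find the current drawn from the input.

V_out = 220 × 1927/212 = 1999.7 V.
I_out = V_out/R = 1999.7/4210 = 0.47499 A.
P_out = V_out I_out = 1999.7 × 0.47499 = 949.85 W.
P_in = P_out/η = 949.85/0.843 = 1126.7 W.
I_in = P_in/V_in = 1126.7/220 = 5.12 A.

I_in ≈ 5.12 A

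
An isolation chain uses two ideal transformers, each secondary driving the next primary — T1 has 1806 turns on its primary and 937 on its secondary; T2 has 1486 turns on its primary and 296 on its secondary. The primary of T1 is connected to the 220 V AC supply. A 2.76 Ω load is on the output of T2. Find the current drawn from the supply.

After T1: V = 220.00 × 937/1806 = 114.14 V.
After T2: V = 114.14 × 296/1486 = 22.736 V.
I_load = 22.736/2.76 = 8.2377 A, so P_out = 22.736 × 8.2377 = 187.29 W.
All ideal ⇒ P_in = P_out, so I_supply = 187.29/220 = 0.851 A.

I_supply ≈ 0.851 A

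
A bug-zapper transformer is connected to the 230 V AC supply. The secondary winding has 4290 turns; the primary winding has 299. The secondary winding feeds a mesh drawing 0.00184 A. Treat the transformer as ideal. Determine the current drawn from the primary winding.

For an ideal transformer I_p N_p = I_s N_s, so I_p = 0.00184 × 4290/299 = 0.0264 A.

I_p ≈ 0.0264 A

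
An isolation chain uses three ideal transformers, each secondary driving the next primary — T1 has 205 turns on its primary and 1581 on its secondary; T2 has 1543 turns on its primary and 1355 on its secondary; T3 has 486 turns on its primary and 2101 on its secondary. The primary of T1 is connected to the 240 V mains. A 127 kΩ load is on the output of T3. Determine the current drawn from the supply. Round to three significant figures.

Secondary of T1: V = 240.00 × 1581/205 = 1850.9 V.
Secondary of T2: V = 1850.9 × 1355/1543 = 1625.4 V.
Secondary of T3: V = 1625.4 × 2101/486 = 7026.7 V.
I_load = 7026.7/127000 = 0.055328 A, so P_out = 7026.7 × 0.055328 = 388.78 W.
All ideal ⇒ P_in = P_out, so I_supply = 388.78/240 = 1.62 A.

I_supply ≈ 1.62 A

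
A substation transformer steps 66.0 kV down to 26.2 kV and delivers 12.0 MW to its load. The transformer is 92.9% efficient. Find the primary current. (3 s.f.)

I_p ≈ 196 A

P_in = P_out/η = 1.20×10^7/0.929 = 1.2917×10^7 W.
I_p = P_in/V_p = 1.2917×10^7/66000 = 196 A.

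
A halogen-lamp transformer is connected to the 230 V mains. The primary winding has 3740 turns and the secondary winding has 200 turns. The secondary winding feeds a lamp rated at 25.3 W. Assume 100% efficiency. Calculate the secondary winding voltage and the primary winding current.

V_s = V_p × N_s/N_p = 230 × 200/3740 = 12.299 V.
I_s = P/V_s = 25.3/12.299 = 2.0570 A.
I_p = I_s × N_s/N_p = 2.0570 × 200/3740 = 0.110 A.

V_s ≈ 12.3 V, I_p ≈ 0.110 A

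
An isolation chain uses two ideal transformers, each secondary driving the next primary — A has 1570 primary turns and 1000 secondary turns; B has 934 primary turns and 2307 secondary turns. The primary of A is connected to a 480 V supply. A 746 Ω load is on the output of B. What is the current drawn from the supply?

I_supply ≈ 1.59 A

After A: V = 480.00 × 1000/1570 = 305.73 V.
After B: V = 305.73 × 2307/934 = 755.17 V.
I_load = 755.17/746 = 1.0123 A, so P_out = 755.17 × 1.0123 = 764.44 W.
All ideal ⇒ P_in = P_out, so I_supply = 764.44/480 = 1.59 A.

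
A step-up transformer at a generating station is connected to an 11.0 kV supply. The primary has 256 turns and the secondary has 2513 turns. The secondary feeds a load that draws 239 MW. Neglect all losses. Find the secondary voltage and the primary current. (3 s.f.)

V_s ≈ 108000 V, I_p ≈ 21700 A

V_s = V_p × N_s/N_p = 11000 × 2513/256 = 107980 V.
I_s = P/V_s = 2.39×10^8/107980 = 2213.4 A.
I_p = I_s × N_s/N_p = 2213.4 × 2513/256 = 21700 A.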